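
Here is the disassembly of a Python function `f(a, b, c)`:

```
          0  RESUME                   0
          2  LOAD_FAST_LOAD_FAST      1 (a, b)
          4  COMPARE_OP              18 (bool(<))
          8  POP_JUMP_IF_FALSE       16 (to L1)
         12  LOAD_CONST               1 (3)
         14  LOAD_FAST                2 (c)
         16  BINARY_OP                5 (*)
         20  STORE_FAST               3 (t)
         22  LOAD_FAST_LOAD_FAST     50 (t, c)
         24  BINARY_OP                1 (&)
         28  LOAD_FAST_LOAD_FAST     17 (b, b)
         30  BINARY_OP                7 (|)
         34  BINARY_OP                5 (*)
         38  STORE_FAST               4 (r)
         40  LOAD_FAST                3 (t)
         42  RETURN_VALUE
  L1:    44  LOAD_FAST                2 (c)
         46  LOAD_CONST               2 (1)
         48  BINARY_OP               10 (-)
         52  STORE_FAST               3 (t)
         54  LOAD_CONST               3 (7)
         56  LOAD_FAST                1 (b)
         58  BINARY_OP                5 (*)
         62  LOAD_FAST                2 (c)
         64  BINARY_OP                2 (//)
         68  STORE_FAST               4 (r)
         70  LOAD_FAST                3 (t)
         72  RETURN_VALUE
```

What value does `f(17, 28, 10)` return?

LOAD_FAST_LOAD_FAST a,b → push 17,28. Stack: [17, 28]
COMPARE_OP bool(<) → 17 vs 28 = True. Stack: [True]
POP_JUMP_IF_FALSE → pop True; no jump. Stack: []
LOAD_CONST → push 3. Stack: [3]
LOAD_FAST c → push 10. Stack: [3, 10]
BINARY_OP * → 3 * 10 = 30. Stack: [30]
STORE_FAST t → t=30. Stack: []
LOAD_FAST_LOAD_FAST t,c → push 30,10. Stack: [30, 10]
BINARY_OP & → 30 & 10 = 10. Stack: [10]
LOAD_FAST_LOAD_FAST b,b → push 28,28. Stack: [10, 28, 28]
BINARY_OP | → 28 | 28 = 28. Stack: [10, 28]
BINARY_OP * → 10 * 28 = 280. Stack: [280]
STORE_FAST r → r=280. Stack: []
LOAD_FAST t → push 30. Stack: [30]
RETURN_VALUE → return 30.

30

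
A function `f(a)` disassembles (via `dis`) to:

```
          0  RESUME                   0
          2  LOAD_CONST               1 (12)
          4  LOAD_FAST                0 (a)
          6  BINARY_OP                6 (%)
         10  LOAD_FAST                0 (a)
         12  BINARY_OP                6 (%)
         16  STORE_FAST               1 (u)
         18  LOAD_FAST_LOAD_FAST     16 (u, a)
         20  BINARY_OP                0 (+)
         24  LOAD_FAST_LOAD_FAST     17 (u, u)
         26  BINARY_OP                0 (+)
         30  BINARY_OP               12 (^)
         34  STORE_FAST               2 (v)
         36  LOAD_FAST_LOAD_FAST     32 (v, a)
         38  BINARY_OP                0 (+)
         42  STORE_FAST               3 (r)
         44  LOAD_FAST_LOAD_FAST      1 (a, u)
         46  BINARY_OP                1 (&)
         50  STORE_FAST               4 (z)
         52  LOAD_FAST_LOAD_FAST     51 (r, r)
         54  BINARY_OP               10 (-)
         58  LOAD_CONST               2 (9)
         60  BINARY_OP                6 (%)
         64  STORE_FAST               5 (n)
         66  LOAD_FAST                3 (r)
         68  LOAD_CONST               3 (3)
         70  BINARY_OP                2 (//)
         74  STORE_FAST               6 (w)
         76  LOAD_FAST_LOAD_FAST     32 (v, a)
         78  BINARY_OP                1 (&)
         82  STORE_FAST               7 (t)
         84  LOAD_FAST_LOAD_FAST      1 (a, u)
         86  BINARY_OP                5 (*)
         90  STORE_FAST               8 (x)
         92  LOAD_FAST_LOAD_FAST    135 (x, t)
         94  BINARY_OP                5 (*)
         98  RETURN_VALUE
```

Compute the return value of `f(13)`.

156

LOAD_CONST → push 12. Stack: [12]
LOAD_FAST a → push 13. Stack: [12, 13]
BINARY_OP % → 12 % 13 = 12. Stack: [12]
LOAD_FAST a → push 13. Stack: [12, 13]
BINARY_OP % → 12 % 13 = 12. Stack: [12]
STORE_FAST u → u=12. Stack: []
LOAD_FAST_LOAD_FAST u,a → push 12,13. Stack: [12, 13]
BINARY_OP + → 12 + 13 = 25. Stack: [25]
LOAD_FAST_LOAD_FAST u,u → push 12,12. Stack: [25, 12, 12]
BINARY_OP + → 12 + 12 = 24. Stack: [25, 24]
BINARY_OP ^ → 25 ^ 24 = 1. Stack: [1]
STORE_FAST v → v=1. Stack: []
LOAD_FAST_LOAD_FAST v,a → push 1,13. Stack: [1, 13]
BINARY_OP + → 1 + 13 = 14. Stack: [14]
STORE_FAST r → r=14. Stack: []
LOAD_FAST_LOAD_FAST a,u → push 13,12. Stack: [13, 12]
BINARY_OP & → 13 & 12 = 12. Stack: [12]
STORE_FAST z → z=12. Stack: []
LOAD_FAST_LOAD_FAST r,r → push 14,14. Stack: [14, 14]
BINARY_OP - → 14 - 14 = 0. Stack: [0]
LOAD_CONST → push 9. Stack: [0, 9]
BINARY_OP % → 0 % 9 = 0. Stack: [0]
STORE_FAST n → n=0. Stack: []
LOAD_FAST r → push 14. Stack: [14]
LOAD_CONST → push 3. Stack: [14, 3]
BINARY_OP // → 14 // 3 = 4. Stack: [4]
STORE_FAST w → w=4. Stack: []
LOAD_FAST_LOAD_FAST v,a → push 1,13. Stack: [1, 13]
BINARY_OP & → 1 & 13 = 1. Stack: [1]
STORE_FAST t → t=1. Stack: []
LOAD_FAST_LOAD_FAST a,u → push 13,12. Stack: [13, 12]
BINARY_OP * → 13 * 12 = 156. Stack: [156]
STORE_FAST x → x=156. Stack: []
LOAD_FAST_LOAD_FAST x,t → push 156,1. Stack: [156, 1]
BINARY_OP * → 156 * 1 = 156. Stack: [156]
RETURN_VALUE → return 156.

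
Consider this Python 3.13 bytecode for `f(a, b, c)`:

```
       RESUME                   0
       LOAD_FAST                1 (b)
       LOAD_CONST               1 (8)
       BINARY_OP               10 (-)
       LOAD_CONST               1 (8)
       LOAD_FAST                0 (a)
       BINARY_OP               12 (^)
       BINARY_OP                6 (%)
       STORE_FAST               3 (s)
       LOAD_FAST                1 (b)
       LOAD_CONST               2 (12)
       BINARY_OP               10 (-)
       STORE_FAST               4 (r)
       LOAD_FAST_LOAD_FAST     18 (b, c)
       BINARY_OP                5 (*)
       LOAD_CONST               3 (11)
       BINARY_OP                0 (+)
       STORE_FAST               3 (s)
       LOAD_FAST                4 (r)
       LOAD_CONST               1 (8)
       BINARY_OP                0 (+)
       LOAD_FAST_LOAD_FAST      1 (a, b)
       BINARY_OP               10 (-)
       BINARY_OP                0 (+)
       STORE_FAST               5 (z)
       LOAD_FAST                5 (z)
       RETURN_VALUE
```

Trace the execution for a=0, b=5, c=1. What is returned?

LOAD_FAST b → push 5. Stack: [5]
LOAD_CONST → push 8. Stack: [5, 8]
BINARY_OP - → 5 - 8 = -3. Stack: [-3]
LOAD_CONST → push 8. Stack: [-3, 8]
LOAD_FAST a → push 0. Stack: [-3, 8, 0]
BINARY_OP ^ → 8 ^ 0 = 8. Stack: [-3, 8]
BINARY_OP % → -3 % 8 = 5. Stack: [5]
STORE_FAST s → s=5. Stack: []
LOAD_FAST b → push 5. Stack: [5]
LOAD_CONST → push 12. Stack: [5, 12]
BINARY_OP - → 5 - 12 = -7. Stack: [-7]
STORE_FAST r → r=-7. Stack: []
LOAD_FAST_LOAD_FAST b,c → push 5,1. Stack: [5, 1]
BINARY_OP * → 5 * 1 = 5. Stack: [5]
LOAD_CONST → push 11. Stack: [5, 11]
BINARY_OP + → 5 + 11 = 16. Stack: [16]
STORE_FAST s → s=16. Stack: []
LOAD_FAST r → push -7. Stack: [-7]
LOAD_CONST → push 8. Stack: [-7, 8]
BINARY_OP + → -7 + 8 = 1. Stack: [1]
LOAD_FAST_LOAD_FAST a,b → push 0,5. Stack: [1, 0, 5]
BINARY_OP - → 0 - 5 = -5. Stack: [1, -5]
BINARY_OP + → 1 + -5 = -4. Stack: [-4]
STORE_FAST z → z=-4. Stack: []
LOAD_FAST z → push -4. Stack: [-4]
RETURN_VALUE → return -4.

-4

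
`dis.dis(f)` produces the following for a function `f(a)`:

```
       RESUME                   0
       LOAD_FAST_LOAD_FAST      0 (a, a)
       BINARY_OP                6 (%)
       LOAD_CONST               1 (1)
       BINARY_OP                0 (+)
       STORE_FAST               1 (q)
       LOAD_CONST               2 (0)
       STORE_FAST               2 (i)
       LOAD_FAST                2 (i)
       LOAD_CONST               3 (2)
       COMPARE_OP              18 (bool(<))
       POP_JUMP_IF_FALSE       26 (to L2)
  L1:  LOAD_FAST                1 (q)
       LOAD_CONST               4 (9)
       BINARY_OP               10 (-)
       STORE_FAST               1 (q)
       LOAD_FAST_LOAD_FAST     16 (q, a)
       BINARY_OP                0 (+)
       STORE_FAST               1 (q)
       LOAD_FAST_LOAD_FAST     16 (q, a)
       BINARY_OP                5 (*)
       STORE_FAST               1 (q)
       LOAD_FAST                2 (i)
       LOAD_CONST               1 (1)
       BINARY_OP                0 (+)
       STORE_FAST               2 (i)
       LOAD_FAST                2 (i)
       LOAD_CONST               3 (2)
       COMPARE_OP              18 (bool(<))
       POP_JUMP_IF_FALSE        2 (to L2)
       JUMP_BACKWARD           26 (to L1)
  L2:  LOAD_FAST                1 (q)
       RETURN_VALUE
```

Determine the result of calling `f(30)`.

20430

LOAD_FAST_LOAD_FAST a,a → push 30,30. Stack: [30, 30]
BINARY_OP % → 30 % 30 = 0. Stack: [0]
LOAD_CONST → push 1. Stack: [0, 1]
BINARY_OP + → 0 + 1 = 1. Stack: [1]
STORE_FAST q → q=1. Stack: []
LOAD_CONST → push 0. Stack: [0]
STORE_FAST i → i=0. Stack: []
LOAD_FAST i → push 0. Stack: [0]
LOAD_CONST → push 2. Stack: [0, 2]
COMPARE_OP bool(<) → 0 vs 2 = True. Stack: [True]
POP_JUMP_IF_FALSE → pop True; no jump. Stack: []
LOAD_FAST q → push 1. Stack: [1]
LOAD_CONST → push 9. Stack: [1, 9]
BINARY_OP - → 1 - 9 = -8. Stack: [-8]
STORE_FAST q → q=-8. Stack: []
LOAD_FAST_LOAD_FAST q,a → push -8,30. Stack: [-8, 30]
BINARY_OP + → -8 + 30 = 22. Stack: [22]
STORE_FAST q → q=22. Stack: []
LOAD_FAST_LOAD_FAST q,a → push 22,30. Stack: [22, 30]
BINARY_OP * → 22 * 30 = 660. Stack: [660]
STORE_FAST q → q=660. Stack: []
LOAD_FAST i → push 0. Stack: [0]
LOAD_CONST → push 1. Stack: [0, 1]
BINARY_OP + → 0 + 1 = 1. Stack: [1]
STORE_FAST i → i=1. Stack: []
LOAD_FAST i → push 1. Stack: [1]
LOAD_CONST → push 2. Stack: [1, 2]
COMPARE_OP bool(<) → 1 vs 2 = True. Stack: [True]
POP_JUMP_IF_FALSE → pop True; no jump. Stack: []
LOAD_FAST q → push 660. Stack: [660]
LOAD_CONST → push 9. Stack: [660, 9]
BINARY_OP - → 660 - 9 = 651. Stack: [651]
STORE_FAST q → q=651. Stack: []
LOAD_FAST_LOAD_FAST q,a → push 651,30. Stack: [651, 30]
BINARY_OP + → 651 + 30 = 681. Stack: [681]
STORE_FAST q → q=681. Stack: []
LOAD_FAST_LOAD_FAST q,a → push 681,30. Stack: [681, 30]
BINARY_OP * → 681 * 30 = 20430. Stack: [20430]
STORE_FAST q → q=20430. Stack: []
LOAD_FAST i → push 1. Stack: [1]
LOAD_CONST → push 1. Stack: [1, 1]
BINARY_OP + → 1 + 1 = 2. Stack: [2]
STORE_FAST i → i=2. Stack: []
LOAD_FAST i → push 2. Stack: [2]
LOAD_CONST → push 2. Stack: [2, 2]
COMPARE_OP bool(<) → 2 vs 2 = False. Stack: [False]
POP_JUMP_IF_FALSE → pop False; jump. Stack: []
LOAD_FAST q → push 20430. Stack: [20430]
RETURN_VALUE → return 20430.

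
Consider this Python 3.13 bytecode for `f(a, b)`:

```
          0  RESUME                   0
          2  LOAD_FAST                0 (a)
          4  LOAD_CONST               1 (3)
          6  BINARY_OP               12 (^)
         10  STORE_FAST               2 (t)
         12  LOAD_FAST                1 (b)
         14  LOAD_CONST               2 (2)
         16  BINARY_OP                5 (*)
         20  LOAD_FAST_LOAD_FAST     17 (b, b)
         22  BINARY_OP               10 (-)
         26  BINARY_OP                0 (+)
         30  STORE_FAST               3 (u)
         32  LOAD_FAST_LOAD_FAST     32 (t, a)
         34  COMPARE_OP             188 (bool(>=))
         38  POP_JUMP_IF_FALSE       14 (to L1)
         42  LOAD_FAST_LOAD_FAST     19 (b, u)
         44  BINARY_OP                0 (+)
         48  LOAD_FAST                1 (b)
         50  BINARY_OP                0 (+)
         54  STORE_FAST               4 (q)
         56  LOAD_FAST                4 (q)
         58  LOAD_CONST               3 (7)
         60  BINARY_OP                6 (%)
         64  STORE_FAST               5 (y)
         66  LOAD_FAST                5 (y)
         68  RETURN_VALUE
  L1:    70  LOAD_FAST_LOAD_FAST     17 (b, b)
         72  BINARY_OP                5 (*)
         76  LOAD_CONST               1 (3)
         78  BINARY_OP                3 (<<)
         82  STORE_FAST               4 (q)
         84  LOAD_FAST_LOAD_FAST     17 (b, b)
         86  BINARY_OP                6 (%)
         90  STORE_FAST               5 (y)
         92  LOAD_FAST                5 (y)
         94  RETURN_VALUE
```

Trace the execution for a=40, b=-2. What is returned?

LOAD_FAST a → push 40. Stack: [40]
LOAD_CONST → push 3. Stack: [40, 3]
BINARY_OP ^ → 40 ^ 3 = 43. Stack: [43]
STORE_FAST t → t=43. Stack: []
LOAD_FAST b → push -2. Stack: [-2]
LOAD_CONST → push 2. Stack: [-2, 2]
BINARY_OP * → -2 * 2 = -4. Stack: [-4]
LOAD_FAST_LOAD_FAST b,b → push -2,-2. Stack: [-4, -2, -2]
BINARY_OP - → -2 - -2 = 0. Stack: [-4, 0]
BINARY_OP + → -4 + 0 = -4. Stack: [-4]
STORE_FAST u → u=-4. Stack: []
LOAD_FAST_LOAD_FAST t,a → push 43,40. Stack: [43, 40]
COMPARE_OP bool(>=) → 43 vs 40 = True. Stack: [True]
POP_JUMP_IF_FALSE → pop True; no jump. Stack: []
LOAD_FAST_LOAD_FAST b,u → push -2,-4. Stack: [-2, -4]
BINARY_OP + → -2 + -4 = -6. Stack: [-6]
LOAD_FAST b → push -2. Stack: [-6, -2]
BINARY_OP + → -6 + -2 = -8. Stack: [-8]
STORE_FAST q → q=-8. Stack: []
LOAD_FAST q → push -8. Stack: [-8]
LOAD_CONST → push 7. Stack: [-8, 7]
BINARY_OP % → -8 % 7 = 6. Stack: [6]
STORE_FAST y → y=6. Stack: []
LOAD_FAST y → push 6. Stack: [6]
RETURN_VALUE → return 6.

6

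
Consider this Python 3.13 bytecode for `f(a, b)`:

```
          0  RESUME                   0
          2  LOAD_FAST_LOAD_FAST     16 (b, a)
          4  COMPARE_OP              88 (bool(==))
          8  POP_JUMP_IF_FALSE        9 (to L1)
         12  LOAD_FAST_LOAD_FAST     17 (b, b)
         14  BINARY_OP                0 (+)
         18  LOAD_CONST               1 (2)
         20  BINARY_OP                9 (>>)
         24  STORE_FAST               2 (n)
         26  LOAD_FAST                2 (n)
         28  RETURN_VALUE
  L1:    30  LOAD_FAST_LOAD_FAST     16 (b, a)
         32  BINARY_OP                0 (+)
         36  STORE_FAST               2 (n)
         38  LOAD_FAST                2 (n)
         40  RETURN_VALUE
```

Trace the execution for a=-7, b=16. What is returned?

LOAD_FAST_LOAD_FAST b,a → push 16,-7. Stack: [16, -7]
COMPARE_OP bool(==) → 16 vs -7 = False. Stack: [False]
POP_JUMP_IF_FALSE → pop False; jump. Stack: []
LOAD_FAST_LOAD_FAST b,a → push 16,-7. Stack: [16, -7]
BINARY_OP + → 16 + -7 = 9. Stack: [9]
STORE_FAST n → n=9. Stack: []
LOAD_FAST n → push 9. Stack: [9]
RETURN_VALUE → return 9.

9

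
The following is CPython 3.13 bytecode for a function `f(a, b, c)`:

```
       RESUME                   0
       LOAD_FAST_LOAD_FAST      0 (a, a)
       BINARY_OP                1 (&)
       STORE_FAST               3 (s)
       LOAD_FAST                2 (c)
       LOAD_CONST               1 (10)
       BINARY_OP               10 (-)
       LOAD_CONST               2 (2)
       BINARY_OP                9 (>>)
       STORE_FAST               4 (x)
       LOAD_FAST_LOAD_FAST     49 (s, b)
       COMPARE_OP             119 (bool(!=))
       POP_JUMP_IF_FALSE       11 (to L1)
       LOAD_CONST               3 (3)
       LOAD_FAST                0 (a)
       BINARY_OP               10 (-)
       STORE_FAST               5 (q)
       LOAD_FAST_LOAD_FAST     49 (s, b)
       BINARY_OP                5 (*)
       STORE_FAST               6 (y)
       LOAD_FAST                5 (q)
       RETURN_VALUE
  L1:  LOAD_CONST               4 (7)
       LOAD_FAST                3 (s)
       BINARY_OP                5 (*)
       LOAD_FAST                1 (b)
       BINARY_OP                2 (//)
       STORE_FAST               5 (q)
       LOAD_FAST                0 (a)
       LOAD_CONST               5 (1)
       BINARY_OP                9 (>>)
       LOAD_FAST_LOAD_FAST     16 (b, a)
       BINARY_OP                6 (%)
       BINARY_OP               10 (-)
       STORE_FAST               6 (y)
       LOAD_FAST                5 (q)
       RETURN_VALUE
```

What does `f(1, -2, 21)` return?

2

LOAD_FAST_LOAD_FAST a,a → push 1,1. Stack: [1, 1]
BINARY_OP & → 1 & 1 = 1. Stack: [1]
STORE_FAST s → s=1. Stack: []
LOAD_FAST c → push 21. Stack: [21]
LOAD_CONST → push 10. Stack: [21, 10]
BINARY_OP - → 21 - 10 = 11. Stack: [11]
LOAD_CONST → push 2. Stack: [11, 2]
BINARY_OP >> → 11 >> 2 = 2. Stack: [2]
STORE_FAST x → x=2. Stack: []
LOAD_FAST_LOAD_FAST s,b → push 1,-2. Stack: [1, -2]
COMPARE_OP bool(!=) → 1 vs -2 = True. Stack: [True]
POP_JUMP_IF_FALSE → pop True; no jump. Stack: []
LOAD_CONST → push 3. Stack: [3]
LOAD_FAST a → push 1. Stack: [3, 1]
BINARY_OP - → 3 - 1 = 2. Stack: [2]
STORE_FAST q → q=2. Stack: []
LOAD_FAST_LOAD_FAST s,b → push 1,-2. Stack: [1, -2]
BINARY_OP * → 1 * -2 = -2. Stack: [-2]
STORE_FAST y → y=-2. Stack: []
LOAD_FAST q → push 2. Stack: [2]
RETURN_VALUE → return 2.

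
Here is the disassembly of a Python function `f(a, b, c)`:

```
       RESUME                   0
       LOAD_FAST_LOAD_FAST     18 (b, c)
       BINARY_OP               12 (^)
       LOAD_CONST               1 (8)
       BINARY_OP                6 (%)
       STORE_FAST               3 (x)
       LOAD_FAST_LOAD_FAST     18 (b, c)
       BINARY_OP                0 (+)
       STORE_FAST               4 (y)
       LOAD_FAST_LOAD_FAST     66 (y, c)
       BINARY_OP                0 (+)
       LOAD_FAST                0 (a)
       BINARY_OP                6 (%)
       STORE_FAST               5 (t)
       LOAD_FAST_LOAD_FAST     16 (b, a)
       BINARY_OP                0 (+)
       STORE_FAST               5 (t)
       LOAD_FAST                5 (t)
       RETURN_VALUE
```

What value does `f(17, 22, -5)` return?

LOAD_FAST_LOAD_FAST b,c → push 22,-5. Stack: [22, -5]
BINARY_OP ^ → 22 ^ -5 = -19. Stack: [-19]
LOAD_CONST → push 8. Stack: [-19, 8]
BINARY_OP % → -19 % 8 = 5. Stack: [5]
STORE_FAST x → x=5. Stack: []
LOAD_FAST_LOAD_FAST b,c → push 22,-5. Stack: [22, -5]
BINARY_OP + → 22 + -5 = 17. Stack: [17]
STORE_FAST y → y=17. Stack: []
LOAD_FAST_LOAD_FAST y,c → push 17,-5. Stack: [17, -5]
BINARY_OP + → 17 + -5 = 12. Stack: [12]
LOAD_FAST a → push 17. Stack: [12, 17]
BINARY_OP % → 12 % 17 = 12. Stack: [12]
STORE_FAST t → t=12. Stack: []
LOAD_FAST_LOAD_FAST b,a → push 22,17. Stack: [22, 17]
BINARY_OP + → 22 + 17 = 39. Stack: [39]
STORE_FAST t → t=39. Stack: []
LOAD_FAST t → push 39. Stack: [39]
RETURN_VALUE → return 39.

39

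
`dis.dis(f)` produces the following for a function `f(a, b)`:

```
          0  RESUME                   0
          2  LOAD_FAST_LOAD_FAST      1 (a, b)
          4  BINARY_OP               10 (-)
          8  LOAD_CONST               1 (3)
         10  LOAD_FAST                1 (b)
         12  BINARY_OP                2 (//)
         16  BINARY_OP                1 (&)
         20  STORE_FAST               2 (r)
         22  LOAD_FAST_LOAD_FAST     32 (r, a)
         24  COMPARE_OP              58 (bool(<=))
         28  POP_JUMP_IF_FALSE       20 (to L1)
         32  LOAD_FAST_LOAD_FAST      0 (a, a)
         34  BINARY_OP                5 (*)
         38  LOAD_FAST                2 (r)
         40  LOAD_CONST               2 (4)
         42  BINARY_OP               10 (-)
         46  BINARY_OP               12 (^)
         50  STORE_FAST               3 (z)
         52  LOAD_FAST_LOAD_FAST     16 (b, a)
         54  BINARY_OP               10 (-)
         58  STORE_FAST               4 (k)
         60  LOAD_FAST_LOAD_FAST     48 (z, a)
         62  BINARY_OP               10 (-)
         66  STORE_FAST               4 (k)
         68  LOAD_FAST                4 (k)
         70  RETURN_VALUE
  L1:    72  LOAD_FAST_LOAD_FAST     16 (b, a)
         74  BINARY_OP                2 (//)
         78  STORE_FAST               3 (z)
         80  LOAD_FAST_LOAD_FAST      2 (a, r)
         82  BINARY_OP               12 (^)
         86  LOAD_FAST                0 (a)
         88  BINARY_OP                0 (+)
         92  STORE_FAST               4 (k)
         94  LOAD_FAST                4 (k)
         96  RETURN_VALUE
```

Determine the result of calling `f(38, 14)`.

LOAD_FAST_LOAD_FAST a,b → push 38,14. Stack: [38, 14]
BINARY_OP - → 38 - 14 = 24. Stack: [24]
LOAD_CONST → push 3. Stack: [24, 3]
LOAD_FAST b → push 14. Stack: [24, 3, 14]
BINARY_OP // → 3 // 14 = 0. Stack: [24, 0]
BINARY_OP & → 24 & 0 = 0. Stack: [0]
STORE_FAST r → r=0. Stack: []
LOAD_FAST_LOAD_FAST r,a → push 0,38. Stack: [0, 38]
COMPARE_OP bool(<=) → 0 vs 38 = True. Stack: [True]
POP_JUMP_IF_FALSE → pop True; no jump. Stack: []
LOAD_FAST_LOAD_FAST a,a → push 38,38. Stack: [38, 38]
BINARY_OP * → 38 * 38 = 1444. Stack: [1444]
LOAD_FAST r → push 0. Stack: [1444, 0]
LOAD_CONST → push 4. Stack: [1444, 0, 4]
BINARY_OP - → 0 - 4 = -4. Stack: [1444, -4]
BINARY_OP ^ → 1444 ^ -4 = -1448. Stack: [-1448]
STORE_FAST z → z=-1448. Stack: []
LOAD_FAST_LOAD_FAST b,a → push 14,38. Stack: [14, 38]
BINARY_OP - → 14 - 38 = -24. Stack: [-24]
STORE_FAST k → k=-24. Stack: []
LOAD_FAST_LOAD_FAST z,a → push -1448,38. Stack: [-1448, 38]
BINARY_OP - → -1448 - 38 = -1486. Stack: [-1486]
STORE_FAST k → k=-1486. Stack: []
LOAD_FAST k → push -1486. Stack: [-1486]
RETURN_VALUE → return -1486.

-1486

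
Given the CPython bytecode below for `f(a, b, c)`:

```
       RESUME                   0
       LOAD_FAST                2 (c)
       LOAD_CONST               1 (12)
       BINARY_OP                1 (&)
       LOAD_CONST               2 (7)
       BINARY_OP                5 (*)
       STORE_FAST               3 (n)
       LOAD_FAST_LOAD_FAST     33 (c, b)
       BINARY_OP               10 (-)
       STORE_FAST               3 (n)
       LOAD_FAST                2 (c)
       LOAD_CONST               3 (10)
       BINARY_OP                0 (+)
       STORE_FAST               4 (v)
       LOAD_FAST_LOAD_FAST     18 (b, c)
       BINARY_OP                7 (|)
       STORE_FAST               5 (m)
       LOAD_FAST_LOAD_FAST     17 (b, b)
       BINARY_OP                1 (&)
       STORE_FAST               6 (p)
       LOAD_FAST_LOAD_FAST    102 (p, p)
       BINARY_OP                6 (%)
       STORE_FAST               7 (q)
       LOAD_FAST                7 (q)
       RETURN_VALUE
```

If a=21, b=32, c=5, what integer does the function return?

0

LOAD_FAST c → push 5. Stack: [5]
LOAD_CONST → push 12. Stack: [5, 12]
BINARY_OP & → 5 & 12 = 4. Stack: [4]
LOAD_CONST → push 7. Stack: [4, 7]
BINARY_OP * → 4 * 7 = 28. Stack: [28]
STORE_FAST n → n=28. Stack: []
LOAD_FAST_LOAD_FAST c,b → push 5,32. Stack: [5, 32]
BINARY_OP - → 5 - 32 = -27. Stack: [-27]
STORE_FAST n → n=-27. Stack: []
LOAD_FAST c → push 5. Stack: [5]
LOAD_CONST → push 10. Stack: [5, 10]
BINARY_OP + → 5 + 10 = 15. Stack: [15]
STORE_FAST v → v=15. Stack: []
LOAD_FAST_LOAD_FAST b,c → push 32,5. Stack: [32, 5]
BINARY_OP | → 32 | 5 = 37. Stack: [37]
STORE_FAST m → m=37. Stack: []
LOAD_FAST_LOAD_FAST b,b → push 32,32. Stack: [32, 32]
BINARY_OP & → 32 & 32 = 32. Stack: [32]
STORE_FAST p → p=32. Stack: []
LOAD_FAST_LOAD_FAST p,p → push 32,32. Stack: [32, 32]
BINARY_OP % → 32 % 32 = 0. Stack: [0]
STORE_FAST q → q=0. Stack: []
LOAD_FAST q → push 0. Stack: [0]
RETURN_VALUE → return 0.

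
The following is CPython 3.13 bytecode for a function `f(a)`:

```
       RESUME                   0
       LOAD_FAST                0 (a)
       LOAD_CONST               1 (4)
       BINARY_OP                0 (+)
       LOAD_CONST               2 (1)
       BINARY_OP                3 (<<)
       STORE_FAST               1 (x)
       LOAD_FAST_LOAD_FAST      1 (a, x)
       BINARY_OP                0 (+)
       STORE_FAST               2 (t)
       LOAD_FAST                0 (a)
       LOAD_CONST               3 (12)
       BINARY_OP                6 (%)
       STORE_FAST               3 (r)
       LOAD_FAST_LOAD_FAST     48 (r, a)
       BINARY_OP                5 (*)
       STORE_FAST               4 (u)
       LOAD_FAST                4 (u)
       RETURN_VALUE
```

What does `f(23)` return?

253

LOAD_FAST a → push 23. Stack: [23]
LOAD_CONST → push 4. Stack: [23, 4]
BINARY_OP + → 23 + 4 = 27. Stack: [27]
LOAD_CONST → push 1. Stack: [27, 1]
BINARY_OP << → 27 << 1 = 54. Stack: [54]
STORE_FAST x → x=54. Stack: []
LOAD_FAST_LOAD_FAST a,x → push 23,54. Stack: [23, 54]
BINARY_OP + → 23 + 54 = 77. Stack: [77]
STORE_FAST t → t=77. Stack: []
LOAD_FAST a → push 23. Stack: [23]
LOAD_CONST → push 12. Stack: [23, 12]
BINARY_OP % → 23 % 12 = 11. Stack: [11]
STORE_FAST r → r=11. Stack: []
LOAD_FAST_LOAD_FAST r,a → push 11,23. Stack: [11, 23]
BINARY_OP * → 11 * 23 = 253. Stack: [253]
STORE_FAST u → u=253. Stack: []
LOAD_FAST u → push 253. Stack: [253]
RETURN_VALUE → return 253.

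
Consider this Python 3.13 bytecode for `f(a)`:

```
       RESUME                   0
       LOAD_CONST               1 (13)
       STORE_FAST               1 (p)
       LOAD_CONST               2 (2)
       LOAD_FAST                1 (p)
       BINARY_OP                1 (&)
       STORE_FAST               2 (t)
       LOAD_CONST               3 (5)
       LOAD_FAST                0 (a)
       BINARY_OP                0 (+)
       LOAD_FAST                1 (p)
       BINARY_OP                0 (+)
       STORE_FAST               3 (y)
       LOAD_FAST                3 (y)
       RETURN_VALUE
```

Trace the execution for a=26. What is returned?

44

LOAD_CONST → push 13. Stack: [13]
STORE_FAST p → p=13. Stack: []
LOAD_CONST → push 2. Stack: [2]
LOAD_FAST p → push 13. Stack: [2, 13]
BINARY_OP & → 2 & 13 = 0. Stack: [0]
STORE_FAST t → t=0. Stack: []
LOAD_CONST → push 5. Stack: [5]
LOAD_FAST a → push 26. Stack: [5, 26]
BINARY_OP + → 5 + 26 = 31. Stack: [31]
LOAD_FAST p → push 13. Stack: [31, 13]
BINARY_OP + → 31 + 13 = 44. Stack: [44]
STORE_FAST y → y=44. Stack: []
LOAD_FAST y → push 44. Stack: [44]
RETURN_VALUE → return 44.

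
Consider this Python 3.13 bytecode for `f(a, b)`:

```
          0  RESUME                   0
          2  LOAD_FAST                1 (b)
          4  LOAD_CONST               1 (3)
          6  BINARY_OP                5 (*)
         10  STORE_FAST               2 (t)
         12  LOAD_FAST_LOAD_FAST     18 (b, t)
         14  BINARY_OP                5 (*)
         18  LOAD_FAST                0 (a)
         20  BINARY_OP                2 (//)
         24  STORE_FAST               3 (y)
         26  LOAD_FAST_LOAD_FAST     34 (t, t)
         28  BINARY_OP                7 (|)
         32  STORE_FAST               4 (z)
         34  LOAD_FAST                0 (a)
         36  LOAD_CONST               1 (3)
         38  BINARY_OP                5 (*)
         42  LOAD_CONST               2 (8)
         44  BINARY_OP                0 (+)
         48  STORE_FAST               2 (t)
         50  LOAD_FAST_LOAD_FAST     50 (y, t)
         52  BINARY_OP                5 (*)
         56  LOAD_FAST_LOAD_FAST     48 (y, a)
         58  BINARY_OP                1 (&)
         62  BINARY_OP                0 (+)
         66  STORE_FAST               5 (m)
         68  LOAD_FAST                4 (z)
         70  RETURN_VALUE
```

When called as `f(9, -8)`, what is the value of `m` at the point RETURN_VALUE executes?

LOAD_FAST b → push -8. Stack: [-8]
LOAD_CONST → push 3. Stack: [-8, 3]
BINARY_OP * → -8 * 3 = -24. Stack: [-24]
STORE_FAST t → t=-24. Stack: []
LOAD_FAST_LOAD_FAST b,t → push -8,-24. Stack: [-8, -24]
BINARY_OP * → -8 * -24 = 192. Stack: [192]
LOAD_FAST a → push 9. Stack: [192, 9]
BINARY_OP // → 192 // 9 = 21. Stack: [21]
STORE_FAST y → y=21. Stack: []
LOAD_FAST_LOAD_FAST t,t → push -24,-24. Stack: [-24, -24]
BINARY_OP | → -24 | -24 = -24. Stack: [-24]
STORE_FAST z → z=-24. Stack: []
LOAD_FAST a → push 9. Stack: [9]
LOAD_CONST → push 3. Stack: [9, 3]
BINARY_OP * → 9 * 3 = 27. Stack: [27]
LOAD_CONST → push 8. Stack: [27, 8]
BINARY_OP + → 27 + 8 = 35. Stack: [35]
STORE_FAST t → t=35. Stack: []
LOAD_FAST_LOAD_FAST y,t → push 21,35. Stack: [21, 35]
BINARY_OP * → 21 * 35 = 735. Stack: [735]
LOAD_FAST_LOAD_FAST y,a → push 21,9. Stack: [735, 21, 9]
BINARY_OP & → 21 & 9 = 1. Stack: [735, 1]
BINARY_OP + → 735 + 1 = 736. Stack: [736]
STORE_FAST m → m=736. Stack: []
LOAD_FAST z → push -24. Stack: [-24]
RETURN_VALUE → return -24.

736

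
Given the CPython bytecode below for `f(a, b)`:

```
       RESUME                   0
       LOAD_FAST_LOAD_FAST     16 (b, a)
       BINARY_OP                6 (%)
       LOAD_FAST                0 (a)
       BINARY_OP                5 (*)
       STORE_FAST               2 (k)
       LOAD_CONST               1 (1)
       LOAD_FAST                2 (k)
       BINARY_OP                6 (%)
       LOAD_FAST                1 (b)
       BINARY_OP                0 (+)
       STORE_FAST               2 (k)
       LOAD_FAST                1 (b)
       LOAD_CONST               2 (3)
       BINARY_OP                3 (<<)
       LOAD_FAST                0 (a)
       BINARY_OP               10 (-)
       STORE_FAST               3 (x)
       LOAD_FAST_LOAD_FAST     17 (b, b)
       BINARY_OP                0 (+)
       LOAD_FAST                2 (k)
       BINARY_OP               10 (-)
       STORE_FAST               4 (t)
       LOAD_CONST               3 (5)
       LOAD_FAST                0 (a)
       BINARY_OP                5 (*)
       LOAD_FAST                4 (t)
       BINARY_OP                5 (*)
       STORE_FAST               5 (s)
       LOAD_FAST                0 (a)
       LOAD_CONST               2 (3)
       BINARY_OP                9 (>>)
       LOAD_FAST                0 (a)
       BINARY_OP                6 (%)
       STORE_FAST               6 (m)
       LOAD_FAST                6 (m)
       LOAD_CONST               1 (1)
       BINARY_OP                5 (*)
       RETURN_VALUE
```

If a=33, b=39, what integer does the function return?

4

LOAD_FAST_LOAD_FAST b,a → push 39,33. Stack: [39, 33]
BINARY_OP % → 39 % 33 = 6. Stack: [6]
LOAD_FAST a → push 33. Stack: [6, 33]
BINARY_OP * → 6 * 33 = 198. Stack: [198]
STORE_FAST k → k=198. Stack: []
LOAD_CONST → push 1. Stack: [1]
LOAD_FAST k → push 198. Stack: [1, 198]
BINARY_OP % → 1 % 198 = 1. Stack: [1]
LOAD_FAST b → push 39. Stack: [1, 39]
BINARY_OP + → 1 + 39 = 40. Stack: [40]
STORE_FAST k → k=40. Stack: []
LOAD_FAST b → push 39. Stack: [39]
LOAD_CONST → push 3. Stack: [39, 3]
BINARY_OP << → 39 << 3 = 312. Stack: [312]
LOAD_FAST a → push 33. Stack: [312, 33]
BINARY_OP - → 312 - 33 = 279. Stack: [279]
STORE_FAST x → x=279. Stack: []
LOAD_FAST_LOAD_FAST b,b → push 39,39. Stack: [39, 39]
BINARY_OP + → 39 + 39 = 78. Stack: [78]
LOAD_FAST k → push 40. Stack: [78, 40]
BINARY_OP - → 78 - 40 = 38. Stack: [38]
STORE_FAST t → t=38. Stack: []
LOAD_CONST → push 5. Stack: [5]
LOAD_FAST a → push 33. Stack: [5, 33]
BINARY_OP * → 5 * 33 = 165. Stack: [165]
LOAD_FAST t → push 38. Stack: [165, 38]
BINARY_OP * → 165 * 38 = 6270. Stack: [6270]
STORE_FAST s → s=6270. Stack: []
LOAD_FAST a → push 33. Stack: [33]
LOAD_CONST → push 3. Stack: [33, 3]
BINARY_OP >> → 33 >> 3 = 4. Stack: [4]
LOAD_FAST a → push 33. Stack: [4, 33]
BINARY_OP % → 4 % 33 = 4. Stack: [4]
STORE_FAST m → m=4. Stack: []
LOAD_FAST m → push 4. Stack: [4]
LOAD_CONST → push 1. Stack: [4, 1]
BINARY_OP * → 4 * 1 = 4. Stack: [4]
RETURN_VALUE → return 4.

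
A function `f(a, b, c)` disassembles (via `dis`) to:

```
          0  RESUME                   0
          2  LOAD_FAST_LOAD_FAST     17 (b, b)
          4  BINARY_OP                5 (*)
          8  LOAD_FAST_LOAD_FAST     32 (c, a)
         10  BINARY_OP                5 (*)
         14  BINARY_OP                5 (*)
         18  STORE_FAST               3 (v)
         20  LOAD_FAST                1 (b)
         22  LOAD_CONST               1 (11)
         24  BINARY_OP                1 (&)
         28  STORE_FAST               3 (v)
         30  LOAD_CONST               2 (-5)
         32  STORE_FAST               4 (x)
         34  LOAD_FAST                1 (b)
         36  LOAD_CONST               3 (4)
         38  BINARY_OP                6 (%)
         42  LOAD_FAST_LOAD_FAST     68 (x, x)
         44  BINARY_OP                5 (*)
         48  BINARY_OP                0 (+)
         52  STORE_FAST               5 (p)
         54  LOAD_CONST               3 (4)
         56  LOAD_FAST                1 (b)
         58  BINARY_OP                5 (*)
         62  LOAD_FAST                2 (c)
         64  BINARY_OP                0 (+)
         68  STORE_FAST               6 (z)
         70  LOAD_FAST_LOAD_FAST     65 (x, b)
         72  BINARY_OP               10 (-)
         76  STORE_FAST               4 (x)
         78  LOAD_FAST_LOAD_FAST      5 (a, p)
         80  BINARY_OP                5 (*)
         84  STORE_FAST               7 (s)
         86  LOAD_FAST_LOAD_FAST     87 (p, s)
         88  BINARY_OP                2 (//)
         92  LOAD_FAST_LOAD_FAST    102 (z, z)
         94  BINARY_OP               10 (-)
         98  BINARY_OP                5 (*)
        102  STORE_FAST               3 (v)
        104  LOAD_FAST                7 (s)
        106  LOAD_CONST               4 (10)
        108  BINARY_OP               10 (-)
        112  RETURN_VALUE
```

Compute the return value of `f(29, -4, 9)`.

LOAD_FAST_LOAD_FAST b,b → push -4,-4. Stack: [-4, -4]
BINARY_OP * → -4 * -4 = 16. Stack: [16]
LOAD_FAST_LOAD_FAST c,a → push 9,29. Stack: [16, 9, 29]
BINARY_OP * → 9 * 29 = 261. Stack: [16, 261]
BINARY_OP * → 16 * 261 = 4176. Stack: [4176]
STORE_FAST v → v=4176. Stack: []
LOAD_FAST b → push -4. Stack: [-4]
LOAD_CONST → push 11. Stack: [-4, 11]
BINARY_OP & → -4 & 11 = 8. Stack: [8]
STORE_FAST v → v=8. Stack: []
LOAD_CONST → push -5. Stack: [-5]
STORE_FAST x → x=-5. Stack: []
LOAD_FAST b → push -4. Stack: [-4]
LOAD_CONST → push 4. Stack: [-4, 4]
BINARY_OP % → -4 % 4 = 0. Stack: [0]
LOAD_FAST_LOAD_FAST x,x → push -5,-5. Stack: [0, -5, -5]
BINARY_OP * → -5 * -5 = 25. Stack: [0, 25]
BINARY_OP + → 0 + 25 = 25. Stack: [25]
STORE_FAST p → p=25. Stack: []
LOAD_CONST → push 4. Stack: [4]
LOAD_FAST b → push -4. Stack: [4, -4]
BINARY_OP * → 4 * -4 = -16. Stack: [-16]
LOAD_FAST c → push 9. Stack: [-16, 9]
BINARY_OP + → -16 + 9 = -7. Stack: [-7]
STORE_FAST z → z=-7. Stack: []
LOAD_FAST_LOAD_FAST x,b → push -5,-4. Stack: [-5, -4]
BINARY_OP - → -5 - -4 = -1. Stack: [-1]
STORE_FAST x → x=-1. Stack: []
LOAD_FAST_LOAD_FAST a,p → push 29,25. Stack: [29, 25]
BINARY_OP * → 29 * 25 = 725. Stack: [725]
STORE_FAST s → s=725. Stack: []
LOAD_FAST_LOAD_FAST p,s → push 25,725. Stack: [25, 725]
BINARY_OP // → 25 // 725 = 0. Stack: [0]
LOAD_FAST_LOAD_FAST z,z → push -7,-7. Stack: [0, -7, -7]
BINARY_OP - → -7 - -7 = 0. Stack: [0, 0]
BINARY_OP * → 0 * 0 = 0. Stack: [0]
STORE_FAST v → v=0. Stack: []
LOAD_FAST s → push 725. Stack: [725]
LOAD_CONST → push 10. Stack: [725, 10]
BINARY_OP - → 725 - 10 = 715. Stack: [715]
RETURN_VALUE → return 715.

715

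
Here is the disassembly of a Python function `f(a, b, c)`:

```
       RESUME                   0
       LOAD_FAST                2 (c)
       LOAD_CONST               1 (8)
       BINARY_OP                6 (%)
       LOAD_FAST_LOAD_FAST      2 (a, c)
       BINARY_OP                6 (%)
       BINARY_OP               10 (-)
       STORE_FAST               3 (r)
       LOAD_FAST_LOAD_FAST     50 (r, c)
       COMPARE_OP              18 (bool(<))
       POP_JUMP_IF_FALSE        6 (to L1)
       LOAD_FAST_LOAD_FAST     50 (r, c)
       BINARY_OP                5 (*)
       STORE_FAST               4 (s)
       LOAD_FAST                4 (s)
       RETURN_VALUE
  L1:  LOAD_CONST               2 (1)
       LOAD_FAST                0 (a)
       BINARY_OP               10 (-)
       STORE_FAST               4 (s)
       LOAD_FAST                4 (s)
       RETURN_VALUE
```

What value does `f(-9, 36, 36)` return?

LOAD_FAST c → push 36. Stack: [36]
LOAD_CONST → push 8. Stack: [36, 8]
BINARY_OP % → 36 % 8 = 4. Stack: [4]
LOAD_FAST_LOAD_FAST a,c → push -9,36. Stack: [4, -9, 36]
BINARY_OP % → -9 % 36 = 27. Stack: [4, 27]
BINARY_OP - → 4 - 27 = -23. Stack: [-23]
STORE_FAST r → r=-23. Stack: []
LOAD_FAST_LOAD_FAST r,c → push -23,36. Stack: [-23, 36]
COMPARE_OP bool(<) → -23 vs 36 = True. Stack: [True]
POP_JUMP_IF_FALSE → pop True; no jump. Stack: []
LOAD_FAST_LOAD_FAST r,c → push -23,36. Stack: [-23, 36]
BINARY_OP * → -23 * 36 = -828. Stack: [-828]
STORE_FAST s → s=-828. Stack: []
LOAD_FAST s → push -828. Stack: [-828]
RETURN_VALUE → return -828.

-828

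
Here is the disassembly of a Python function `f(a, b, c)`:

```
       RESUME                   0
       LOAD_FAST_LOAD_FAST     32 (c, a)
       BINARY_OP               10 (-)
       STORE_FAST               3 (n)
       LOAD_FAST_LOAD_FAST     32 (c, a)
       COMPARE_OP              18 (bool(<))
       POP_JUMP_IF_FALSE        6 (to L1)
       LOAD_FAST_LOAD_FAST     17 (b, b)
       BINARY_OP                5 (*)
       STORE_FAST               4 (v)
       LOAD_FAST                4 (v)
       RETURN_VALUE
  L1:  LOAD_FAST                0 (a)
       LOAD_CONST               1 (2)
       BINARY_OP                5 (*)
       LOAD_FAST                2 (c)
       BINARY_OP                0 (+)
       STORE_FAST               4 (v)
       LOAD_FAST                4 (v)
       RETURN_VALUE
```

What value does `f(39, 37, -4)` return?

LOAD_FAST_LOAD_FAST c,a → push -4,39. Stack: [-4, 39]
BINARY_OP - → -4 - 39 = -43. Stack: [-43]
STORE_FAST n → n=-43. Stack: []
LOAD_FAST_LOAD_FAST c,a → push -4,39. Stack: [-4, 39]
COMPARE_OP bool(<) → -4 vs 39 = True. Stack: [True]
POP_JUMP_IF_FALSE → pop True; no jump. Stack: []
LOAD_FAST_LOAD_FAST b,b → push 37,37. Stack: [37, 37]
BINARY_OP * → 37 * 37 = 1369. Stack: [1369]
STORE_FAST v → v=1369. Stack: []
LOAD_FAST v → push 1369. Stack: [1369]
RETURN_VALUE → return 1369.

1369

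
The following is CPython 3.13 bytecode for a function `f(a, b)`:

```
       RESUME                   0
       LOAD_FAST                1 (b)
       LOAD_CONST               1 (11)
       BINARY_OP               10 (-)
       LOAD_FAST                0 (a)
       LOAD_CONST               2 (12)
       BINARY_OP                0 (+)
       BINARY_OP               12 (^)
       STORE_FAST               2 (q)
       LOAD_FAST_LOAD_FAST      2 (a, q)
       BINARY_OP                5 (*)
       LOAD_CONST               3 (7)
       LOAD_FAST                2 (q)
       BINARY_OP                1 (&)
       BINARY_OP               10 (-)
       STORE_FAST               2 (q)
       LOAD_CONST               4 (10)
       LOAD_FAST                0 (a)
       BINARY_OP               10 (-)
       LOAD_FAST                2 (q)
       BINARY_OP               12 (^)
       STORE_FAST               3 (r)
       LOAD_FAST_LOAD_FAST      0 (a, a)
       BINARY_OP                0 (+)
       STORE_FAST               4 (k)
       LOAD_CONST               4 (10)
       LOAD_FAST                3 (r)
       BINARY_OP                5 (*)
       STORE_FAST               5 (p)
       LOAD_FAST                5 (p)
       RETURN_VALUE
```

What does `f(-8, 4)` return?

10

LOAD_FAST b → push 4. Stack: [4]
LOAD_CONST → push 11. Stack: [4, 11]
BINARY_OP - → 4 - 11 = -7. Stack: [-7]
LOAD_FAST a → push -8. Stack: [-7, -8]
LOAD_CONST → push 12. Stack: [-7, -8, 12]
BINARY_OP + → -8 + 12 = 4. Stack: [-7, 4]
BINARY_OP ^ → -7 ^ 4 = -3. Stack: [-3]
STORE_FAST q → q=-3. Stack: []
LOAD_FAST_LOAD_FAST a,q → push -8,-3. Stack: [-8, -3]
BINARY_OP * → -8 * -3 = 24. Stack: [24]
LOAD_CONST → push 7. Stack: [24, 7]
LOAD_FAST q → push -3. Stack: [24, 7, -3]
BINARY_OP & → 7 & -3 = 5. Stack: [24, 5]
BINARY_OP - → 24 - 5 = 19. Stack: [19]
STORE_FAST q → q=19. Stack: []
LOAD_CONST → push 10. Stack: [10]
LOAD_FAST a → push -8. Stack: [10, -8]
BINARY_OP - → 10 - -8 = 18. Stack: [18]
LOAD_FAST q → push 19. Stack: [18, 19]
BINARY_OP ^ → 18 ^ 19 = 1. Stack: [1]
STORE_FAST r → r=1. Stack: []
LOAD_FAST_LOAD_FAST a,a → push -8,-8. Stack: [-8, -8]
BINARY_OP + → -8 + -8 = -16. Stack: [-16]
STORE_FAST k → k=-16. Stack: []
LOAD_CONST → push 10. Stack: [10]
LOAD_FAST r → push 1. Stack: [10, 1]
BINARY_OP * → 10 * 1 = 10. Stack: [10]
STORE_FAST p → p=10. Stack: []
LOAD_FAST p → push 10. Stack: [10]
RETURN_VALUE → return 10.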